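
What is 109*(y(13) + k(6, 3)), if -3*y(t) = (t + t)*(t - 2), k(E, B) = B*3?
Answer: -28231/3 ≈ -9410.3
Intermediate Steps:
k(E, B) = 3*B
y(t) = -2*t*(-2 + t)/3 (y(t) = -(t + t)*(t - 2)/3 = -2*t*(-2 + t)/3)
109*(y(13) + k(6, 3)) = 109*((⅔)*13*(2 - 1*13) + 3*3) = 109*((⅔)*13*(2 - 13) + 9) = 109*((⅔)*13*(-11) + 9) = 109*(-286/3 + 9) = 109*(-259/3) = -28231/3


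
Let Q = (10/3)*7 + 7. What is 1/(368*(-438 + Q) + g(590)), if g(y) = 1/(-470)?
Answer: -1410/211530083 ≈ -6.6657e-6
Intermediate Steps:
Q = 91/3 (Q = (10*(⅓))*7 + 7 = (10/3)*7 + 7 = 70/3 + 7 = 91/3 ≈ 30.333)
g(y) = -1/470
1/(368*(-438 + Q) + g(590)) = 1/(368*(-438 + 91/3) - 1/470) = 1/(368*(-1223/3) - 1/470) = 1/(-450064/3 - 1/470) = 1/(-211530083/1410) = -1410/211530083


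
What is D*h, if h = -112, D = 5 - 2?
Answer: -336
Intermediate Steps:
D = 3
D*h = 3*(-112) = -336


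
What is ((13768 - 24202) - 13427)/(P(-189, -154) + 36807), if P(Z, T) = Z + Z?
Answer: -23861/36429 ≈ -0.65500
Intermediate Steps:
P(Z, T) = 2*Z
((13768 - 24202) - 13427)/(P(-189, -154) + 36807) = ((13768 - 24202) - 13427)/(2*(-189) + 36807) = (-10434 - 13427)/(-378 + 36807) = -23861/36429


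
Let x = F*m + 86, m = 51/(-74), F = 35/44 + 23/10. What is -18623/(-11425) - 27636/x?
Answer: -5114841469573/15599112325 ≈ -327.89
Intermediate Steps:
F = 681/220 (F = 35*(1/44) + 23*(⅒) = 35/44 + 23/10 = 681/220 ≈ 3.0955)
m = -51/74 (m = 51*(-1/74) = -51/74 ≈ -0.68919)
x = 1365349/16280 (x = (681/220)*(-51/74) + 86 = -34731/16280 + 86 = 1365349/16280 ≈ 83.867)
-18623/(-11425) - 27636/x = -18623/(-11425) - 27636/1365349/16280 = -18623*(-1/11425) - 27636*16280/1365349 = 18623/11425 - 449914080/1365349 = -5114841469573/15599112325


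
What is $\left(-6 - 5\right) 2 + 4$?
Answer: $-18$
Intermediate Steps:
$\left(-6 - 5\right) 2 + 4 = \left(-11\right) 2 + 4 = -22 + 4 = -18$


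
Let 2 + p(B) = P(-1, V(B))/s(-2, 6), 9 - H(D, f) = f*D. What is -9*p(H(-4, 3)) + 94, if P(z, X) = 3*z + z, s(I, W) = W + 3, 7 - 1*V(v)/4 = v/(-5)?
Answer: 116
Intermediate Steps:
V(v) = 28 + 4*v/5 (V(v) = 28 - 4*v/(-5) = 28 - 4*v*(-1)/5 = 28 - (-4)*v/5 = 28 + 4*v/5)
s(I, W) = 3 + W
P(z, X) = 4*z
H(D, f) = 9 - D*f (H(D, f) = 9 - f*D = 9 - D*f)
p(B) = -22/9 (p(B) = -2 + (4*(-1))/(3 + 6) = -2 - 4/9 = -22/9)
-9*p(H(-4, 3)) + 94 = -9*(-22/9) + 94 = 22 + 94 = 116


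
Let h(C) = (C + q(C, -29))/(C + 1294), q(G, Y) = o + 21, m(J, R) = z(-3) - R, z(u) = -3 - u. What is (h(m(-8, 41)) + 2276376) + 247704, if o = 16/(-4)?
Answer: 3162672216/1253 ≈ 2.5241e+6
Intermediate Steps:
o = -4 (o = 16*(-1/4) = -4)
m(J, R) = -R (m(J, R) = (-3 - 1*(-3)) - R = (-3 + 3) - R = 0 - R = -R)
q(G, Y) = 17 (q(G, Y) = -4 + 21 = 17)
h(C) = (17 + C)/(1294 + C) (h(C) = (C + 17)/(C + 1294) = (17 + C)/(1294 + C))
(h(m(-8, 41)) + 2276376) + 247704 = ((17 - 1*41)/(1294 - 1*41) + 2276376) + 247704 = ((17 - 41)/(1294 - 41) + 2276376) + 247704 = (-24/1253 + 2276376) + 247704 = 2852299104/1253 + 247704 = 3162672216/1253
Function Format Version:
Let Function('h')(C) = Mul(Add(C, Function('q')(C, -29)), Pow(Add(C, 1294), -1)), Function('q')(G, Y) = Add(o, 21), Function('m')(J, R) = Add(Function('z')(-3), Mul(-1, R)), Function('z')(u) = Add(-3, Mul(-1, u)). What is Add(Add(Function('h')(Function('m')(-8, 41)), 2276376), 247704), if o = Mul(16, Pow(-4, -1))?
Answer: Rational(3162672216, 1253) ≈ 2.5241e+6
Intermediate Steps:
o = -4 (o = Mul(16, Rational(-1, 4)) = -4)
Function('m')(J, R) = Mul(-1, R) (Function('m')(J, R) = Add(Add(-3, Mul(-1, -3)), Mul(-1, R)) = Add(Add(-3, 3), Mul(-1, R)) = Add(0, Mul(-1, R)) = Mul(-1, R))
Function('q')(G, Y) = 17 (Function('q')(G, Y) = Add(-4, 21) = 17)
Function('h')(C) = Mul(Pow(Add(1294, C), -1), Add(17, C)) (Function('h')(C) = Mul(Add(C, 17), Pow(Add(C, 1294), -1)) = Mul(Add(17, C), Pow(Add(1294, C), -1)) = Mul(Pow(Add(1294, C), -1), Add(17, C)))
Add(Add(Function('h')(Function('m')(-8, 41)), 2276376), 247704) = Add(Add(Mul(Pow(Add(1294, Mul(-1, 41)), -1), Add(17, Mul(-1, 41))), 2276376), 247704) = Add(Add(Mul(Pow(Add(1294, -41), -1), Add(17, -41)), 2276376), 247704) = Add(Add(Mul(Pow(1253, -1), -24), 2276376), 247704) = Add(Add(Mul(Rational(1, 1253), -24), 2276376), 247704) = Add(Add(Rational(-24, 1253), 2276376), 247704) = Add(Rational(2852299104, 1253), 247704) = Rational(3162672216, 1253)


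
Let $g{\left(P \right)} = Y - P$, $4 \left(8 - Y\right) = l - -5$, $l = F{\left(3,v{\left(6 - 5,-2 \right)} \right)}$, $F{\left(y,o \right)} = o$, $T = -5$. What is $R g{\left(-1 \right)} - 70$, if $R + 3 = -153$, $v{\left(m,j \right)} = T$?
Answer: $-1474$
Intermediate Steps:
$v{\left(m,j \right)} = -5$
$R = -156$ ($R = -3 - 153 = -156$)
$l = -5$
$Y = 8$ ($Y = 8 - \frac{-5 - -5}{4} = 8 - \frac{-5 + 5}{4} = 8 - 0 = 8 + 0 = 8$)
$g{\left(P \right)} = 8 - P$
$R g{\left(-1 \right)} - 70 = - 156 \left(8 - -1\right) - 70 = - 156 \left(8 + 1\right) - 70 = \left(-156\right) 9 - 70 = -1404 - 70 = -1474$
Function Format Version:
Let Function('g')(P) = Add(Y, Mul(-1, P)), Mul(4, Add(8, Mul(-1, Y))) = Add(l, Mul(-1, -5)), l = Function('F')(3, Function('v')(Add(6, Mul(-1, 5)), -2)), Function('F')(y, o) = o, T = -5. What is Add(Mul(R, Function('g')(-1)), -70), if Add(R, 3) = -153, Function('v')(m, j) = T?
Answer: -1474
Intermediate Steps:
Function('v')(m, j) = -5
R = -156 (R = Add(-3, -153) = -156)
l = -5
Y = 8 (Y = Add(8, Mul(Rational(-1, 4), Add(-5, Mul(-1, -5)))) = Add(8, Mul(Rational(-1, 4), Add(-5, 5))) = Add(8, Mul(Rational(-1, 4), 0)) = Add(8, 0) = 8)
Function('g')(P) = Add(8, Mul(-1, P))
Add(Mul(R, Function('g')(-1)), -70) = Add(Mul(-156, Add(8, Mul(-1, -1))), -70) = Add(Mul(-156, Add(8, 1)), -70) = Add(Mul(-156, 9), -70) = Add(-1404, -70) = -1474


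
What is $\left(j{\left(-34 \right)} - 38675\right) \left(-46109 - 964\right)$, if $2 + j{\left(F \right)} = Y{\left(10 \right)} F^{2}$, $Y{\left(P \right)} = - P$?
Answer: $2364806301$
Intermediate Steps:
$j{\left(F \right)} = -2 - 10 F^{2}$ ($j{\left(F \right)} = -2 + \left(-1\right) 10 F^{2} = -2 - 10 F^{2}$)
$\left(j{\left(-34 \right)} - 38675\right) \left(-46109 - 964\right) = \left(\left(-2 - 10 \left(-34\right)^{2}\right) - 38675\right) \left(-46109 - 964\right) = \left(\left(-2 - 11560\right) - 38675\right) \left(-47073\right) = \left(-11562 - 38675\right) \left(-47073\right) = \left(-50237\right) \left(-47073\right) = 2364806301$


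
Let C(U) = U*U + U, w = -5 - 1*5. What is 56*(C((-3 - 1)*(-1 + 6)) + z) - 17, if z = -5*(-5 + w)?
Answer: 25463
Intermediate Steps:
w = -10 (w = -5 - 5 = -10)
z = 75 (z = -5*(-5 - 10) = -5*(-15) = 75)
C(U) = U + U² (C(U) = U² + U = U + U²)
56*(C((-3 - 1)*(-1 + 6)) + z) - 17 = 56*(((-3 - 1)*(-1 + 6))*(1 + (-3 - 1)*(-1 + 6)) + 75) - 17 = 56*((-4*5)*(1 - 4*5) + 75) - 17 = 56*(-20*(1 - 20) + 75) - 17 = 56*(-20*(-19) + 75) - 17 = 56*(380 + 75) - 17 = 56*455 - 17 = 25480 - 17 = 25463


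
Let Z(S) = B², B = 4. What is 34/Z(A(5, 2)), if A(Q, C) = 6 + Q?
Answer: 17/8 ≈ 2.1250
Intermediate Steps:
Z(S) = 16 (Z(S) = 4² = 16)
34/Z(A(5, 2)) = 34/16 = (1/16)*34 = 17/8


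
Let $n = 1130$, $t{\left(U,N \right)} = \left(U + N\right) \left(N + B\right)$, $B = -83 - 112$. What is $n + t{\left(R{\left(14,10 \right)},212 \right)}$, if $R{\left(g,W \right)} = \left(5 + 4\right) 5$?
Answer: $5499$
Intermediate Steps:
$B = -195$ ($B = -83 - 112 = -195$)
$R{\left(g,W \right)} = 45$ ($R{\left(g,W \right)} = 9 \cdot 5 = 45$)
$t{\left(U,N \right)} = \left(-195 + N\right) \left(N + U\right)$ ($t{\left(U,N \right)} = \left(U + N\right) \left(N - 195\right) = \left(N + U\right) \left(-195 + N\right) = \left(-195 + N\right) \left(N + U\right)$)
$n + t{\left(R{\left(14,10 \right)},212 \right)} = 1130 + \left(212^{2} - 41340 - 8775 + 212 \cdot 45\right) = 1130 + \left(44944 - 41340 - 8775 + 9540\right) = 1130 + 4369 = 5499$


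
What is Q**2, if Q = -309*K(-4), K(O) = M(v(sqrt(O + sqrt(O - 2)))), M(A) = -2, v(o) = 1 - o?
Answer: 381924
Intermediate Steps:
K(O) = -2
Q = 618 (Q = -309*(-2) = 618)
Q**2 = 618**2 = 381924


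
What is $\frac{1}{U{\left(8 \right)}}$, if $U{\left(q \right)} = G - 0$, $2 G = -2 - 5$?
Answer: $- \frac{2}{7} \approx -0.28571$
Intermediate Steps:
$G = - \frac{7}{2}$ ($G = \frac{-2 - 5}{2} = \frac{1}{2} \left(-7\right) = - \frac{7}{2} \approx -3.5$)
$U{\left(q \right)} = - \frac{7}{2}$ ($U{\left(q \right)} = - \frac{7}{2} - 0 = - \frac{7}{2} + 0 = - \frac{7}{2}$)
$\frac{1}{U{\left(8 \right)}} = \frac{1}{- \frac{7}{2}} = - \frac{2}{7}$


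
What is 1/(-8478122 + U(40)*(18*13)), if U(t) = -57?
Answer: -1/8491460 ≈ -1.1777e-7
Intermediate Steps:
1/(-8478122 + U(40)*(18*13)) = 1/(-8478122 - 1026*13) = 1/(-8478122 - 57*234) = 1/(-8478122 - 13338) = 1/(-8491460) = -1/8491460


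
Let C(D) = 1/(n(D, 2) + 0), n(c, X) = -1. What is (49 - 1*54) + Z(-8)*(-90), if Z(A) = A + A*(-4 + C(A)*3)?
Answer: -4325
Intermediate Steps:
C(D) = -1 (C(D) = 1/(-1 + 0) = 1/(-1) = -1)
Z(A) = -6*A (Z(A) = A + A*(-4 - 1*3) = A + A*(-4 - 3) = A + A*(-7) = A - 7*A = -6*A)
(49 - 1*54) + Z(-8)*(-90) = (49 - 1*54) - 6*(-8)*(-90) = (49 - 54) + 48*(-90) = -5 - 4320 = -4325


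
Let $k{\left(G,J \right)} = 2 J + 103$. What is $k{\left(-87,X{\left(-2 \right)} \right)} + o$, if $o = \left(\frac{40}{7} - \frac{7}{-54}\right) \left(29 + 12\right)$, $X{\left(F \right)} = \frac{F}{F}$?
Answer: $\frac{130259}{378} \approx 344.6$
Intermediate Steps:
$X{\left(F \right)} = 1$
$k{\left(G,J \right)} = 103 + 2 J$
$o = \frac{90569}{378}$ ($o = \left(40 \cdot \frac{1}{7} - - \frac{7}{54}\right) 41 = \left(\frac{40}{7} + \frac{7}{54}\right) 41 = \frac{2209}{378} \cdot 41 = \frac{90569}{378} \approx 239.6$)
$k{\left(-87,X{\left(-2 \right)} \right)} + o = \left(103 + 2 \cdot 1\right) + \frac{90569}{378} = \left(103 + 2\right) + \frac{90569}{378} = 105 + \frac{90569}{378} = \frac{130259}{378}$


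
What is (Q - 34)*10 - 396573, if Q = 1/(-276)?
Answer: -54773999/138 ≈ -3.9691e+5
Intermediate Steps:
Q = -1/276 ≈ -0.0036232
(Q - 34)*10 - 396573 = (-1/276 - 34)*10 - 396573 = -9385/276*10 - 396573 = -46925/138 - 396573 = -54773999/138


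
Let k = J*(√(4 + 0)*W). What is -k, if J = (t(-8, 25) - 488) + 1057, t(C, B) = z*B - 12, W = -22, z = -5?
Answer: 19008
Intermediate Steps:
t(C, B) = -12 - 5*B (t(C, B) = -5*B - 12 = -12 - 5*B)
J = 432 (J = ((-12 - 5*25) - 488) + 1057 = ((-12 - 125) - 488) + 1057 = (-137 - 488) + 1057 = -625 + 1057 = 432)
k = -19008 (k = 432*(√(4 + 0)*(-22)) = 432*(√4*(-22)) = 432*(2*(-22)) = 432*(-44) = -19008)
-k = -1*(-19008) = 19008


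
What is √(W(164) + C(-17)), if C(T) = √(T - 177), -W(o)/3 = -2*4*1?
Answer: √(24 + I*√194) ≈ 5.0867 + 1.3691*I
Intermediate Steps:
W(o) = 24 (W(o) = -3*(-2*4) = -(-24) = -3*(-8) = 24)
C(T) = √(-177 + T)
√(W(164) + C(-17)) = √(24 + √(-177 - 17)) = √(24 + √(-194)) = √(24 + I*√194)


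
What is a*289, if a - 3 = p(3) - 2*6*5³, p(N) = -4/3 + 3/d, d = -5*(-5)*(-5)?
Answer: -162384476/375 ≈ -4.3303e+5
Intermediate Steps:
d = -125 (d = 25*(-5) = -125)
p(N) = -509/375 (p(N) = -4/3 + 3/(-125) = -4*⅓ + 3*(-1/125) = -4/3 - 3/125 = -509/375)
a = -561884/375 (a = 3 + (-509/375 - 2*6*5³) = 3 + (-509/375 - 12*125) = 3 + (-509/375 - 1500) = 3 - 563009/375 = -561884/375 ≈ -1498.4)
a*289 = -561884/375*289 = -162384476/375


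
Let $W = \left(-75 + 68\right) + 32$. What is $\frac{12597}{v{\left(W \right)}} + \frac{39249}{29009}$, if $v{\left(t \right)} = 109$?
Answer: $\frac{369704514}{3161981} \approx 116.92$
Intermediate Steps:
$W = 25$ ($W = -7 + 32 = 25$)
$\frac{12597}{v{\left(W \right)}} + \frac{39249}{29009} = \frac{12597}{109} + \frac{39249}{29009} = \frac{369704514}{3161981}$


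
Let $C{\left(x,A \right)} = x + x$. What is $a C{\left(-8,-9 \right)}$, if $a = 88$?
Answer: $-1408$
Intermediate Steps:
$C{\left(x,A \right)} = 2 x$
$a C{\left(-8,-9 \right)} = 88 \cdot 2 \left(-8\right) = 88 \left(-16\right) = -1408$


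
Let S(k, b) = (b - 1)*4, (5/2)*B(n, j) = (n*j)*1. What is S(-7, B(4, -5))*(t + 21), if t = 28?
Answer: -1764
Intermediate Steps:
B(n, j) = 2*j*n/5 (B(n, j) = 2*((n*j)*1)/5 = 2*((j*n)*1)/5 = 2*(j*n)/5 = 2*j*n/5)
S(k, b) = -4 + 4*b (S(k, b) = (-1 + b)*4 = -4 + 4*b)
S(-7, B(4, -5))*(t + 21) = (-4 + 4*((⅖)*(-5)*4))*(28 + 21) = (-4 + 4*(-8))*49 = (-4 - 32)*49 = -36*49 = -1764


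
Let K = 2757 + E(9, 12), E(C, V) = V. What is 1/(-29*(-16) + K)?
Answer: 1/3233 ≈ 0.00030931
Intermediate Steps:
K = 2769 (K = 2757 + 12 = 2769)
1/(-29*(-16) + K) = 1/(-29*(-16) + 2769) = 1/(464 + 2769) = 1/3233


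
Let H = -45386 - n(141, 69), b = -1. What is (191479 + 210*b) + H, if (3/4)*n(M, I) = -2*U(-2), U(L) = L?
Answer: 437633/3 ≈ 1.4588e+5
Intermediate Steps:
n(M, I) = 16/3 (n(M, I) = 4*(-2*(-2))/3 = (4/3)*4 = 16/3)
H = -136174/3 (H = -45386 - 1*16/3 = -45386 - 16/3 = -136174/3 ≈ -45391.)
(191479 + 210*b) + H = (191479 + 210*(-1)) - 136174/3 = (191479 - 210) - 136174/3 = 191269 - 136174/3 = 437633/3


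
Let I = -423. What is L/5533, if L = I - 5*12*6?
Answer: -783/5533 ≈ -0.14151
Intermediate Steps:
L = -783 (L = -423 - 5*12*6 = -423 - 60*6 = -423 - 1*360 = -423 - 360 = -783)
L/5533 = -783/5533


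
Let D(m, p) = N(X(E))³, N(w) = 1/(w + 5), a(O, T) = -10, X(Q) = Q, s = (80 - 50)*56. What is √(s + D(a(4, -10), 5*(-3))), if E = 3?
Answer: √1720322/32 ≈ 40.988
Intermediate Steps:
s = 1680 (s = 30*56 = 1680)
N(w) = 1/(5 + w)
D(m, p) = 1/512 (D(m, p) = (1/(5 + 3))³ = (1/8)³ = (⅛)³ = 1/512)
√(s + D(a(4, -10), 5*(-3))) = √(1680 + 1/512) = √(860161/512) = √1720322/32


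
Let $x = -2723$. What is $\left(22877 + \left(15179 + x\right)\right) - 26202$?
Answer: $9131$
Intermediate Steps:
$\left(22877 + \left(15179 + x\right)\right) - 26202 = \left(22877 + \left(15179 - 2723\right)\right) - 26202 = \left(22877 + 12456\right) - 26202 = 35333 - 26202 = 9131$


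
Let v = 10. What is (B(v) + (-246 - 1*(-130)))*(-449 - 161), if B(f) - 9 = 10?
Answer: 59170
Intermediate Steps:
B(f) = 19 (B(f) = 9 + 10 = 19)
(B(v) + (-246 - 1*(-130)))*(-449 - 161) = (19 + (-246 - 1*(-130)))*(-449 - 161) = (19 + (-246 + 130))*(-610) = (19 - 116)*(-610) = -97*(-610) = 59170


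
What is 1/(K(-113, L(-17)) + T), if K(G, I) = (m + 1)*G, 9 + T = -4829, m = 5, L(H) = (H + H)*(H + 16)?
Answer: -1/5516 ≈ -0.00018129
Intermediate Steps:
L(H) = 2*H*(16 + H) (L(H) = (2*H)*(16 + H) = 2*H*(16 + H))
T = -4838 (T = -9 - 4829 = -4838)
K(G, I) = 6*G (K(G, I) = (5 + 1)*G = 6*G)
1/(K(-113, L(-17)) + T) = 1/(6*(-113) - 4838) = 1/(-678 - 4838) = 1/(-5516) = -1/5516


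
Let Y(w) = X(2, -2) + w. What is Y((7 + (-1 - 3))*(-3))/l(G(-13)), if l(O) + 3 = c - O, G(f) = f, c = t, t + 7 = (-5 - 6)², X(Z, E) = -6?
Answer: -15/124 ≈ -0.12097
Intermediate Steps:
t = 114 (t = -7 + (-5 - 6)² = -7 + (-11)² = -7 + 121 = 114)
c = 114
Y(w) = -6 + w
l(O) = 111 - O (l(O) = -3 + (114 - O) = 111 - O)
Y((7 + (-1 - 3))*(-3))/l(G(-13)) = (-6 + (7 + (-1 - 3))*(-3))/(111 - 1*(-13)) = (-6 + (7 - 4)*(-3))/(111 + 13) = (-6 + 3*(-3))/124 = (-6 - 9)*(1/124) = -15*1/124 = -15/124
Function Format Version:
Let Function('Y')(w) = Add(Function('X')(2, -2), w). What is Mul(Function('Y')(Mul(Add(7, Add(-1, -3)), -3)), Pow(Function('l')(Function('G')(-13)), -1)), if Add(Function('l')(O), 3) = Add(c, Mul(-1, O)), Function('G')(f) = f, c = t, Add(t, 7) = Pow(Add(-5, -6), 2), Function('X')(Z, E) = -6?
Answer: Rational(-15, 124) ≈ -0.12097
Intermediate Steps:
t = 114 (t = Add(-7, Pow(Add(-5, -6), 2)) = Add(-7, Pow(-11, 2)) = Add(-7, 121) = 114)
c = 114
Function('Y')(w) = Add(-6, w)
Function('l')(O) = Add(111, Mul(-1, O)) (Function('l')(O) = Add(-3, Add(114, Mul(-1, O))) = Add(111, Mul(-1, O)))
Mul(Function('Y')(Mul(Add(7, Add(-1, -3)), -3)), Pow(Function('l')(Function('G')(-13)), -1)) = Mul(Add(-6, Mul(Add(7, Add(-1, -3)), -3)), Pow(Add(111, Mul(-1, -13)), -1)) = Mul(Add(-6, Mul(Add(7, -4), -3)), Pow(Add(111, 13), -1)) = Mul(Add(-6, Mul(3, -3)), Pow(124, -1)) = Mul(Add(-6, -9), Rational(1, 124)) = Mul(-15, Rational(1, 124)) = Rational(-15, 124)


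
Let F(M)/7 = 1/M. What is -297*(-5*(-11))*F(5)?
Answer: -22869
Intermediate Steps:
F(M) = 7/M
-297*(-5*(-11))*F(5) = -297*(-5*(-11))*7/5 = -16335*7*(1/5) = -16335*7/5 = -297*77 = -22869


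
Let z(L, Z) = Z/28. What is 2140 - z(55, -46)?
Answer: 29983/14 ≈ 2141.6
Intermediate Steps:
z(L, Z) = Z/28 (z(L, Z) = Z*(1/28) = Z/28)
2140 - z(55, -46) = 2140 - (-46)/28 = 2140 - 1*(-23/14) = 2140 + 23/14 = 29983/14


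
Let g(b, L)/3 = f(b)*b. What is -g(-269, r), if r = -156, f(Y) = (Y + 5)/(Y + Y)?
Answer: 396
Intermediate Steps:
f(Y) = (5 + Y)/(2*Y) (f(Y) = (5 + Y)/((2*Y)) = (5 + Y)*(1/(2*Y)) = (5 + Y)/(2*Y))
g(b, L) = 15/2 + 3*b/2 (g(b, L) = 3*(((5 + b)/(2*b))*b) = 3*(5/2 + b/2) = 15/2 + 3*b/2)
-g(-269, r) = -(15/2 + (3/2)*(-269)) = -(15/2 - 807/2) = -1*(-396) = 396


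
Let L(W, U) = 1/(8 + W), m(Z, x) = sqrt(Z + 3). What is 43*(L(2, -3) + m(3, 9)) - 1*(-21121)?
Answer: 211253/10 + 43*sqrt(6) ≈ 21231.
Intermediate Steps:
m(Z, x) = sqrt(3 + Z)
43*(L(2, -3) + m(3, 9)) - 1*(-21121) = 43*(1/(8 + 2) + sqrt(3 + 3)) - 1*(-21121) = 43*(1/10 + sqrt(6)) + 21121 = (43/10 + 43*sqrt(6)) + 21121 = 211253/10 + 43*sqrt(6)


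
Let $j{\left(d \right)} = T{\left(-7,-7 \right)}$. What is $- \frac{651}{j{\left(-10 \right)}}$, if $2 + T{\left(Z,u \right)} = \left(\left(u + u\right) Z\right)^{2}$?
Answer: $- \frac{651}{9602} \approx -0.067798$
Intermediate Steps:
$T{\left(Z,u \right)} = -2 + 4 Z^{2} u^{2}$ ($T{\left(Z,u \right)} = -2 + \left(\left(u + u\right) Z\right)^{2} = -2 + \left(2 u Z\right)^{2} = -2 + \left(2 Z u\right)^{2} = -2 + 4 Z^{2} u^{2}$)
$j{\left(d \right)} = 9602$ ($j{\left(d \right)} = -2 + 4 \left(-7\right)^{2} \left(-7\right)^{2} = -2 + 4 \cdot 49 \cdot 49 = -2 + 9604 = 9602$)
$- \frac{651}{j{\left(-10 \right)}} = - \frac{651}{9602}$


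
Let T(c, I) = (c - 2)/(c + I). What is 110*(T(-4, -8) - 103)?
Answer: -11275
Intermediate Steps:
T(c, I) = (-2 + c)/(I + c)
110*(T(-4, -8) - 103) = 110*((-2 - 4)/(-8 - 4) - 103) = 110*(-6/(-12) - 103) = 110*(-1/12*(-6) - 103) = 110*(1/2 - 103) = 110*(-205/2) = -11275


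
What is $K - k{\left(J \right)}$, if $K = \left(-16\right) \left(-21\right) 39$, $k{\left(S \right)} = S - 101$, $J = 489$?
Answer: $12716$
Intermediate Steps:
$k{\left(S \right)} = -101 + S$
$K = 13104$ ($K = 336 \cdot 39 = 13104$)
$K - k{\left(J \right)} = 13104 - \left(-101 + 489\right) = 13104 - 388 = 12716$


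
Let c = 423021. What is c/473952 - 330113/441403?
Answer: 10088340629/69734611552 ≈ 0.14467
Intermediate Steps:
c/473952 - 330113/441403 = 423021/473952 - 330113/441403 = 423021*(1/473952) - 330113*1/441403 = 141007/157984 - 330113/441403 = 10088340629/69734611552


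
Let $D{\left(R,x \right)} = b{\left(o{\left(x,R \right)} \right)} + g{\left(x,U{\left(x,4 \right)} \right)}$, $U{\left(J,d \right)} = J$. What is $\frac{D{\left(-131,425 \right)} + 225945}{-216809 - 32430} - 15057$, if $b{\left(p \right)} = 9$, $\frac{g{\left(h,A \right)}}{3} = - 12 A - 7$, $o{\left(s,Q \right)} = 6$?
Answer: $- \frac{3753002256}{249239} \approx -15058.0$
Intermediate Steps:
$g{\left(h,A \right)} = -21 - 36 A$ ($g{\left(h,A \right)} = 3 \left(- 12 A - 7\right) = 3 \left(-7 - 12 A\right) = -21 - 36 A$)
$D{\left(R,x \right)} = -12 - 36 x$ ($D{\left(R,x \right)} = 9 - \left(21 + 36 x\right) = -12 - 36 x$)
$\frac{D{\left(-131,425 \right)} + 225945}{-216809 - 32430} - 15057 = \frac{\left(-12 - 15300\right) + 225945}{-216809 - 32430} - 15057 = \frac{\left(-12 - 15300\right) + 225945}{-249239} - 15057 = \left(-15312 + 225945\right) \left(- \frac{1}{249239}\right) - 15057 = 210633 \left(- \frac{1}{249239}\right) - 15057 = - \frac{210633}{249239} - 15057 = - \frac{3753002256}{249239}$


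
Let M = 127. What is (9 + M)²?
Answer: 18496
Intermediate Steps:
(9 + M)² = (9 + 127)² = 136² = 18496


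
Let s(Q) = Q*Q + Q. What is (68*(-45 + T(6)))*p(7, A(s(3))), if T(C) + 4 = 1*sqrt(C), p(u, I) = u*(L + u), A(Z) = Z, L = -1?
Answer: -139944 + 2856*sqrt(6) ≈ -1.3295e+5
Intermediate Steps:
s(Q) = Q + Q**2 (s(Q) = Q**2 + Q = Q + Q**2)
p(u, I) = u*(-1 + u)
T(C) = -4 + sqrt(C) (T(C) = -4 + 1*sqrt(C) = -4 + sqrt(C))
(68*(-45 + T(6)))*p(7, A(s(3))) = (68*(-45 + (-4 + sqrt(6))))*(7*(-1 + 7)) = (68*(-49 + sqrt(6)))*(7*6) = (-3332 + 68*sqrt(6))*42 = -139944 + 2856*sqrt(6)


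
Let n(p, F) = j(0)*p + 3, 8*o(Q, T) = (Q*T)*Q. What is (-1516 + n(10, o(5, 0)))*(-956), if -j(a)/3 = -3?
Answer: 1360388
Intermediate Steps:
j(a) = 9 (j(a) = -3*(-3) = 9)
o(Q, T) = T*Q**2/8 (o(Q, T) = ((Q*T)*Q)/8 = (T*Q**2)/8 = T*Q**2/8)
n(p, F) = 3 + 9*p (n(p, F) = 9*p + 3 = 3 + 9*p)
(-1516 + n(10, o(5, 0)))*(-956) = (-1516 + (3 + 9*10))*(-956) = (-1516 + (3 + 90))*(-956) = (-1516 + 93)*(-956) = -1423*(-956) = 1360388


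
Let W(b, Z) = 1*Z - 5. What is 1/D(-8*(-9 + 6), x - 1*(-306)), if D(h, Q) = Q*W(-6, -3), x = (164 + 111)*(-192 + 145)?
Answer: 1/100952 ≈ 9.9057e-6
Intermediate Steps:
x = -12925 (x = 275*(-47) = -12925)
W(b, Z) = -5 + Z (W(b, Z) = Z - 5 = -5 + Z)
D(h, Q) = -8*Q (D(h, Q) = Q*(-5 - 3) = Q*(-8) = -8*Q)
1/D(-8*(-9 + 6), x - 1*(-306)) = 1/(-8*(-12925 - 1*(-306))) = 1/(-8*(-12925 + 306)) = 1/(-8*(-12619)) = 1/100952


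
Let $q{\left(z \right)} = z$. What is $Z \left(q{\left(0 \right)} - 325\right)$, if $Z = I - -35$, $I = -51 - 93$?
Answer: $35425$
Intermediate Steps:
$I = -144$
$Z = -109$ ($Z = -144 - -35 = -144 + 35 = -109$)
$Z \left(q{\left(0 \right)} - 325\right) = - 109 \left(0 - 325\right) = \left(-109\right) \left(-325\right) = 35425$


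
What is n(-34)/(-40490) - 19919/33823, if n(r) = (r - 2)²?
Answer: -425177459/684746635 ≈ -0.62093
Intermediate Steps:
n(r) = (-2 + r)²
n(-34)/(-40490) - 19919/33823 = (-2 - 34)²/(-40490) - 19919/33823 = (-36)²*(-1/40490) - 19919*1/33823 = 1296*(-1/40490) - 19919/33823 = -648/20245 - 19919/33823 = -425177459/684746635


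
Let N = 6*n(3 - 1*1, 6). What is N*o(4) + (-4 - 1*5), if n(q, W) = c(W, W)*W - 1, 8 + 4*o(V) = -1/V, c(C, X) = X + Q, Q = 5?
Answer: -6507/8 ≈ -813.38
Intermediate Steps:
c(C, X) = 5 + X (c(C, X) = X + 5 = 5 + X)
o(V) = -2 - 1/(4*V) (o(V) = -2 + (-1/V)/4 = -2 - 1/(4*V))
n(q, W) = -1 + W*(5 + W) (n(q, W) = (5 + W)*W - 1 = W*(5 + W) - 1 = -1 + W*(5 + W))
N = 390 (N = 6*(-1 + 6*(5 + 6)) = 6*(-1 + 6*11) = 6*(-1 + 66) = 6*65 = 390)
N*o(4) + (-4 - 1*5) = 390*(-2 - ¼/4) + (-4 - 1*5) = 390*(-2 - ¼*¼) + (-4 - 5) = 390*(-2 - 1/16) - 9 = 390*(-33/16) - 9 = -6435/8 - 9 = -6507/8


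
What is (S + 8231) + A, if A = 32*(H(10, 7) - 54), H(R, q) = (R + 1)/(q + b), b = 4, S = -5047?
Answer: 1488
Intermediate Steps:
H(R, q) = (1 + R)/(4 + q) (H(R, q) = (R + 1)/(q + 4) = (1 + R)/(4 + q))
A = -1696 (A = 32*((1 + 10)/(4 + 7) - 54) = 32*(11/11 - 54) = 32*((1/11)*11 - 54) = 32*(1 - 54) = 32*(-53) = -1696)
(S + 8231) + A = (-5047 + 8231) - 1696 = 3184 - 1696 = 1488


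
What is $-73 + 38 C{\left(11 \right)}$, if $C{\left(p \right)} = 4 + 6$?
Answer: $307$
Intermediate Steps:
$C{\left(p \right)} = 10$
$-73 + 38 C{\left(11 \right)} = -73 + 38 \cdot 10 = -73 + 380 = 307$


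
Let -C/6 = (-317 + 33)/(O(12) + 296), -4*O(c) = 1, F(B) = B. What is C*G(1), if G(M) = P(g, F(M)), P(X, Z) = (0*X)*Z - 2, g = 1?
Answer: -13632/1183 ≈ -11.523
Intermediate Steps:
P(X, Z) = -2 (P(X, Z) = 0*Z - 2 = 0 - 2 = -2)
O(c) = -¼ (O(c) = -¼*1 = -¼)
G(M) = -2
C = 6816/1183 (C = -6*(-317 + 33)/(-¼ + 296) = -(-1704)/1183/4 = -(-1704)*4/1183 = -6*(-1136/1183) = 6816/1183 ≈ 5.7616)
C*G(1) = (6816/1183)*(-2) = -13632/1183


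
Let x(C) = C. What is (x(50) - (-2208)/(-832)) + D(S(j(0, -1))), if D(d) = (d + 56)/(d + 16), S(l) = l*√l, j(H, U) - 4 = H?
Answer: 3901/78 ≈ 50.013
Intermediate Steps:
j(H, U) = 4 + H
S(l) = l^(3/2)
D(d) = (56 + d)/(16 + d)
(x(50) - (-2208)/(-832)) + D(S(j(0, -1))) = (50 - (-2208)/(-832)) + (56 + (4 + 0)^(3/2))/(16 + (4 + 0)^(3/2)) = (50 - (-2208)*(-1)/832) + (56 + 4^(3/2))/(16 + 4^(3/2)) = (50 - 1*69/26) + (56 + 8)/(16 + 8) = (50 - 69/26) + 64/24 = 1231/26 + (1/24)*64 = 1231/26 + 8/3 = 3901/78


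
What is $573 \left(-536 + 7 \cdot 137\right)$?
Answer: $242379$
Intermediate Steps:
$573 \left(-536 + 7 \cdot 137\right) = 573 \left(-536 + 959\right) = 573 \cdot 423 = 242379$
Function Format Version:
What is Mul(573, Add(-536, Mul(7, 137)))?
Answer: 242379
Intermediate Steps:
Mul(573, Add(-536, Mul(7, 137))) = Mul(573, Add(-536, 959)) = Mul(573, 423) = 242379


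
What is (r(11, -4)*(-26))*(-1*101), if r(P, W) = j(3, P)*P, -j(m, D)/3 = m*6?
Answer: -1559844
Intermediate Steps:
j(m, D) = -18*m (j(m, D) = -3*m*6 = -18*m)
r(P, W) = -54*P (r(P, W) = (-18*3)*P = -54*P)
(r(11, -4)*(-26))*(-1*101) = (-54*11*(-26))*(-1*101) = -594*(-26)*(-101) = 15444*(-101) = -1559844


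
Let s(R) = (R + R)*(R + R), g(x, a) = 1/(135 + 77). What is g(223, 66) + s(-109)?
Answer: 10075089/212 ≈ 47524.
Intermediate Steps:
g(x, a) = 1/212
s(R) = 4*R² (s(R) = (2*R)*(2*R) = 4*R²)
g(223, 66) + s(-109) = 1/212 + 4*(-109)² = 1/212 + 4*11881 = 1/212 + 47524 = 10075089/212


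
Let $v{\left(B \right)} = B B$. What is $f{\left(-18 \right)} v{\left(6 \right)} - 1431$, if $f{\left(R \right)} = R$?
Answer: $-2079$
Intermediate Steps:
$v{\left(B \right)} = B^{2}$
$f{\left(-18 \right)} v{\left(6 \right)} - 1431 = - 18 \cdot 6^{2} - 1431 = \left(-18\right) 36 - 1431 = -648 - 1431 = -2079$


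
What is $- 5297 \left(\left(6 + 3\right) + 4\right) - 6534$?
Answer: $-75395$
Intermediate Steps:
$- 5297 \left(\left(6 + 3\right) + 4\right) - 6534 = - 5297 \left(9 + 4\right) - 6534 = \left(-5297\right) 13 - 6534 = -68861 - 6534 = -75395$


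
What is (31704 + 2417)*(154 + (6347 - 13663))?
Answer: -244374602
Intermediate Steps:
(31704 + 2417)*(154 + (6347 - 13663)) = 34121*(154 - 7316) = 34121*(-7162) = -244374602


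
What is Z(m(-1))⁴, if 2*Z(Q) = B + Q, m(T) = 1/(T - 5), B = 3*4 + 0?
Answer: 25411681/20736 ≈ 1225.5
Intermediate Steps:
B = 12 (B = 12 + 0 = 12)
m(T) = 1/(-5 + T)
Z(Q) = 6 + Q/2 (Z(Q) = (12 + Q)/2 = 6 + Q/2)
Z(m(-1))⁴ = (6 + 1/(2*(-5 - 1)))⁴ = (6 + (½)/(-6))⁴ = (6 + (½)*(-⅙))⁴ = (6 - 1/12)⁴ = (71/12)⁴ = 25411681/20736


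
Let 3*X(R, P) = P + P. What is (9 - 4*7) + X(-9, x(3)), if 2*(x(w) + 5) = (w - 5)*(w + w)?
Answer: -79/3 ≈ -26.333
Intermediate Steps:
x(w) = -5 + w*(-5 + w) (x(w) = -5 + ((w - 5)*(w + w))/2 = -5 + ((-5 + w)*(2*w))/2 = -5 + (2*w*(-5 + w))/2 = -5 + w*(-5 + w))
X(R, P) = 2*P/3 (X(R, P) = (P + P)/3 = (2*P)/3 = 2*P/3)
(9 - 4*7) + X(-9, x(3)) = (9 - 4*7) + 2*(-5 + 3² - 5*3)/3 = (9 - 28) + 2*(-5 + 9 - 15)/3 = -19 + (⅔)*(-11) = -19 - 22/3 = -79/3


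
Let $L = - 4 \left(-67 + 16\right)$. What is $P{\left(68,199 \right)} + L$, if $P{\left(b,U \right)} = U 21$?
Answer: $4383$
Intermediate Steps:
$L = 204$ ($L = \left(-4\right) \left(-51\right) = 204$)
$P{\left(b,U \right)} = 21 U$
$P{\left(68,199 \right)} + L = 21 \cdot 199 + 204 = 4179 + 204 = 4383$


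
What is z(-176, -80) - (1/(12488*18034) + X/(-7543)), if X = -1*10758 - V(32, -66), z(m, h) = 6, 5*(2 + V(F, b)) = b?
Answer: 38865597935277/8493742047280 ≈ 4.5758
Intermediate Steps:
V(F, b) = -2 + b/5
X = -53714/5 (X = -1*10758 - (-2 + (⅕)*(-66)) = -10758 - (-2 - 66/5) = -10758 - 1*(-76/5) = -10758 + 76/5 = -53714/5 ≈ -10743.)
z(-176, -80) - (1/(12488*18034) + X/(-7543)) = 6 - (1/(12488*18034) - 53714/5/(-7543)) = 6 - ((1/12488)*(1/18034) - 53714/5*(-1/7543)) = 6 - (1/225208592 + 53714/37715) = 6 - 1*12096854348403/8493742047280 = 6 - 12096854348403/8493742047280 = 38865597935277/8493742047280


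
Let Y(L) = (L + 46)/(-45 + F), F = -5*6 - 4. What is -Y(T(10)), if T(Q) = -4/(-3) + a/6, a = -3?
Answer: 281/474 ≈ 0.59283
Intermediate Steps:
F = -34 (F = -30 - 4 = -34)
T(Q) = ⅚ (T(Q) = -4/(-3) - 3/6 = -4*(-⅓) - 3*⅙ = 4/3 - ½ = ⅚)
Y(L) = -46/79 - L/79 (Y(L) = (L + 46)/(-45 - 34) = (46 + L)/(-79) = (46 + L)*(-1/79) = -46/79 - L/79)
-Y(T(10)) = -(-46/79 - 1/79*⅚) = -(-46/79 - 5/474) = -1*(-281/474) = 281/474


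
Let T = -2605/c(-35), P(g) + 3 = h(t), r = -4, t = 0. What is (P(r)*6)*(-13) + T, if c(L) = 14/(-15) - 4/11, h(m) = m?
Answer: 479901/214 ≈ 2242.5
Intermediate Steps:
P(g) = -3 (P(g) = -3 + 0 = -3)
c(L) = -214/165 (c(L) = 14*(-1/15) - 4*1/11 = -14/15 - 4/11 = -214/165)
T = 429825/214 (T = -2605/(-214/165) = -2605*(-165/214) = 429825/214 ≈ 2008.5)
(P(r)*6)*(-13) + T = -3*6*(-13) + 429825/214 = -18*(-13) + 429825/214 = 234 + 429825/214 = 479901/214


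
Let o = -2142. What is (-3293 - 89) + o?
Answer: -5524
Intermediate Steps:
(-3293 - 89) + o = (-3293 - 89) - 2142 = -3382 - 2142 = -5524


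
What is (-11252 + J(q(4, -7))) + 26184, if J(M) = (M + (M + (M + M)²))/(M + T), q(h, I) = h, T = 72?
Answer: 283726/19 ≈ 14933.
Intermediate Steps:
J(M) = (2*M + 4*M²)/(72 + M) (J(M) = (M + (M + (M + M)²))/(M + 72) = (M + (M + (2*M)²))/(72 + M) = (M + (M + 4*M²))/(72 + M) = (2*M + 4*M²)/(72 + M))
(-11252 + J(q(4, -7))) + 26184 = (-11252 + 2*4*(1 + 2*4)/(72 + 4)) + 26184 = (-11252 + 2*4*(1 + 8)/76) + 26184 = (-11252 + 2*4*(1/76)*9) + 26184 = (-11252 + 18/19) + 26184 = -213770/19 + 26184 = 283726/19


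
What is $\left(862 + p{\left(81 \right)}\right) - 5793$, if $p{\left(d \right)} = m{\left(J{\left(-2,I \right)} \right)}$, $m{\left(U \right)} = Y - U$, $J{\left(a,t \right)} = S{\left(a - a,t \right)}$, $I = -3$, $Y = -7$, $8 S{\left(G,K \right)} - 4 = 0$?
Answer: $- \frac{9877}{2} \approx -4938.5$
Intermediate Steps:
$S{\left(G,K \right)} = \frac{1}{2}$ ($S{\left(G,K \right)} = \frac{1}{2} + \frac{1}{8} \cdot 0 = \frac{1}{2} + 0 = \frac{1}{2}$)
$J{\left(a,t \right)} = \frac{1}{2}$
$m{\left(U \right)} = -7 - U$
$p{\left(d \right)} = - \frac{15}{2}$ ($p{\left(d \right)} = -7 - \frac{1}{2} = - \frac{15}{2}$)
$\left(862 + p{\left(81 \right)}\right) - 5793 = \left(862 - \frac{15}{2}\right) - 5793 = \frac{1709}{2} - 5793 = - \frac{9877}{2}$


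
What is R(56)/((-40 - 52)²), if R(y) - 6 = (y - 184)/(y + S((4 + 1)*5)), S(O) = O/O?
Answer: 107/241224 ≈ 0.00044357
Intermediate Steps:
S(O) = 1
R(y) = 6 + (-184 + y)/(1 + y) (R(y) = 6 + (y - 184)/(y + 1) = 6 + (-184 + y)/(1 + y))
R(56)/((-40 - 52)²) = ((-178 + 7*56)/(1 + 56))/((-40 - 52)²) = ((-178 + 392)/57)/((-92)²) = ((1/57)*214)/8464 = (214/57)*(1/8464) = 107/241224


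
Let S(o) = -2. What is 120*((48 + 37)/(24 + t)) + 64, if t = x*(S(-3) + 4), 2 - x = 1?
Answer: 5932/13 ≈ 456.31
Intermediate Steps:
x = 1 (x = 2 - 1*1 = 2 - 1 = 1)
t = 2 (t = 1*(-2 + 4) = 1*2 = 2)
120*((48 + 37)/(24 + t)) + 64 = 120*((48 + 37)/(24 + 2)) + 64 = 120*(85/26) + 64 = 5100/13 + 64 = 5932/13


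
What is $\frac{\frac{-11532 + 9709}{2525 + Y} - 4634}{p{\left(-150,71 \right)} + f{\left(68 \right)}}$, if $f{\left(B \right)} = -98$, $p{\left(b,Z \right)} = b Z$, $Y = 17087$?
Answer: $\frac{90883831}{210789776} \approx 0.43116$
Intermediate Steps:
$p{\left(b,Z \right)} = Z b$
$\frac{\frac{-11532 + 9709}{2525 + Y} - 4634}{p{\left(-150,71 \right)} + f{\left(68 \right)}} = \frac{\frac{-11532 + 9709}{2525 + 17087} - 4634}{71 \left(-150\right) - 98} = \frac{- \frac{1823}{19612} - 4634}{-10650 - 98} = \frac{\left(-1823\right) \frac{1}{19612} - 4634}{-10748} = \left(- \frac{1823}{19612} - 4634\right) \left(- \frac{1}{10748}\right) = \left(- \frac{90883831}{19612}\right) \left(- \frac{1}{10748}\right) = \frac{90883831}{210789776}$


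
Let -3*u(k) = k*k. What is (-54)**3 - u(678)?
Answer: -4236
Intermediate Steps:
u(k) = -k**2/3 (u(k) = -k*k/3 = -k**2/3)
(-54)**3 - u(678) = (-54)**3 - (-1)*678**2/3 = -157464 - (-1)*459684/3 = -157464 - 1*(-153228) = -157464 + 153228 = -4236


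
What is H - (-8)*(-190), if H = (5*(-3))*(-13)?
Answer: -1325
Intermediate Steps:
H = 195 (H = -15*(-13) = 195)
H - (-8)*(-190) = 195 - (-8)*(-190) = 195 - 1*1520 = 195 - 1520 = -1325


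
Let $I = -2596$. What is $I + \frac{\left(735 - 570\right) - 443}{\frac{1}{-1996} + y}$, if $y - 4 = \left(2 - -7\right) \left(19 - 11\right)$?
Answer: $- \frac{394355108}{151695} \approx -2599.7$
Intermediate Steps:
$y = 76$ ($y = 4 + \left(2 - -7\right) \left(19 - 11\right) = 4 + \left(2 + 7\right) 8 = 4 + 9 \cdot 8 = 4 + 72 = 76$)
$I + \frac{\left(735 - 570\right) - 443}{\frac{1}{-1996} + y} = -2596 + \frac{\left(735 - 570\right) - 443}{\frac{1}{-1996} + 76} = -2596 + \frac{\left(735 - 570\right) - 443}{- \frac{1}{1996} + 76} = -2596 + \frac{165 - 443}{\frac{151695}{1996}} = -2596 - \frac{554888}{151695} = - \frac{394355108}{151695}$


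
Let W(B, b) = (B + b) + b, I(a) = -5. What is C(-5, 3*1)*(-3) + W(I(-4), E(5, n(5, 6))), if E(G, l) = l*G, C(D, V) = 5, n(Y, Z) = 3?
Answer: 10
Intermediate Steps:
E(G, l) = G*l
W(B, b) = B + 2*b
C(-5, 3*1)*(-3) + W(I(-4), E(5, n(5, 6))) = 5*(-3) + (-5 + 2*(5*3)) = -15 + (-5 + 2*15) = -15 + (-5 + 30) = -15 + 25 = 10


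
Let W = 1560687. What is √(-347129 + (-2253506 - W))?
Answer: I*√4161322 ≈ 2039.9*I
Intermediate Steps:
√(-347129 + (-2253506 - W)) = √(-347129 + (-2253506 - 1*1560687)) = √(-347129 + (-2253506 - 1560687)) = √(-347129 - 3814193) = √(-4161322) = I*√4161322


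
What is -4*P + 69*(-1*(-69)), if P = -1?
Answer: 4765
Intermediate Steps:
-4*P + 69*(-1*(-69)) = -4*(-1) + 69*(-1*(-69)) = 4 + 69*69 = 4 + 4761 = 4765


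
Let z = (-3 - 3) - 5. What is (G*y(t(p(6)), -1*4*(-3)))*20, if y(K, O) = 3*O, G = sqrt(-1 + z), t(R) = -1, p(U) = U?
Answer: 1440*I*sqrt(3) ≈ 2494.2*I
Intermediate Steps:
z = -11 (z = -6 - 5 = -11)
G = 2*I*sqrt(3) (G = sqrt(-1 - 11) = sqrt(-12) = 2*I*sqrt(3) ≈ 3.4641*I)
(G*y(t(p(6)), -1*4*(-3)))*20 = ((2*I*sqrt(3))*(3*(-1*4*(-3))))*20 = ((2*I*sqrt(3))*(3*(-4*(-3))))*20 = ((2*I*sqrt(3))*(3*12))*20 = ((2*I*sqrt(3))*36)*20 = (72*I*sqrt(3))*20 = 1440*I*sqrt(3)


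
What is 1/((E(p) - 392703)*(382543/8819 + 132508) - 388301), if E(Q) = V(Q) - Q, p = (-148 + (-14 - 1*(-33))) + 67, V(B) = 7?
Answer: -8819/458981025023749 ≈ -1.9214e-11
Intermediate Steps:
p = -62 (p = (-148 + (-14 + 33)) + 67 = (-148 + 19) + 67 = -129 + 67 = -62)
E(Q) = 7 - Q
1/((E(p) - 392703)*(382543/8819 + 132508) - 388301) = 1/(((7 - 1*(-62)) - 392703)*(382543/8819 + 132508) - 388301) = 1/(((7 + 62) - 392703)*(382543*(1/8819) + 132508) - 388301) = 1/((69 - 392703)*(382543/8819 + 132508) - 388301) = 1/(-392634*1168970595/8819 - 388301) = 1/(-458977600597230/8819 - 388301) = 1/(-458981025023749/8819) = -8819/458981025023749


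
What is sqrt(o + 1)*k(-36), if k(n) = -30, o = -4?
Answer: -30*I*sqrt(3) ≈ -51.962*I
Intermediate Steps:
sqrt(o + 1)*k(-36) = sqrt(-4 + 1)*(-30) = sqrt(-3)*(-30) = (I*sqrt(3))*(-30) = -30*I*sqrt(3)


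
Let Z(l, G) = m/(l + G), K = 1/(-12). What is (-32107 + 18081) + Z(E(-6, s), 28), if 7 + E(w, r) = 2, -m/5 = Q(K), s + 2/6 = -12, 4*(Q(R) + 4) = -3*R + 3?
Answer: -5161313/368 ≈ -14025.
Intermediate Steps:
K = -1/12 ≈ -0.083333
Q(R) = -13/4 - 3*R/4 (Q(R) = -4 + (-3*R + 3)/4 = -4 + (3 - 3*R)/4 = -4 + (3/4 - 3*R/4) = -13/4 - 3*R/4)
s = -37/3 (s = -1/3 - 12 = -37/3 ≈ -12.333)
m = 255/16 (m = -5*(-13/4 - 3/4*(-1/12)) = -5*(-13/4 + 1/16) = -5*(-51/16) = 255/16 ≈ 15.938)
E(w, r) = -5 (E(w, r) = -7 + 2 = -5)
Z(l, G) = 255/(16*(G + l)) (Z(l, G) = 255/(16*(l + G)) = 255/(16*(G + l)))
(-32107 + 18081) + Z(E(-6, s), 28) = (-32107 + 18081) + 255/(16*(28 - 5)) = -14026 + (255/16)/23 = -14026 + (255/16)*(1/23) = -14026 + 255/368 = -5161313/368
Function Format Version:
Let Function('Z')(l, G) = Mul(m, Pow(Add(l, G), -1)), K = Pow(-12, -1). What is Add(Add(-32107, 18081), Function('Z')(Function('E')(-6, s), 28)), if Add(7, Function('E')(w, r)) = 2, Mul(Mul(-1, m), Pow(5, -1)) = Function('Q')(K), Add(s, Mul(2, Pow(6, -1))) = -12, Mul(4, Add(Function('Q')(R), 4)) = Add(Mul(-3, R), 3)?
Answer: Rational(-5161313, 368) ≈ -14025.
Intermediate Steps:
K = Rational(-1, 12) ≈ -0.083333
Function('Q')(R) = Add(Rational(-13, 4), Mul(Rational(-3, 4), R)) (Function('Q')(R) = Add(-4, Mul(Rational(1, 4), Add(Mul(-3, R), 3))) = Add(-4, Mul(Rational(1, 4), Add(3, Mul(-3, R)))) = Add(-4, Add(Rational(3, 4), Mul(Rational(-3, 4), R))) = Add(Rational(-13, 4), Mul(Rational(-3, 4), R)))
s = Rational(-37, 3) (s = Add(Rational(-1, 3), -12) = Rational(-37, 3) ≈ -12.333)
m = Rational(255, 16) (m = Mul(-5, Add(Rational(-13, 4), Mul(Rational(-3, 4), Rational(-1, 12)))) = Mul(-5, Add(Rational(-13, 4), Rational(1, 16))) = Mul(-5, Rational(-51, 16)) = Rational(255, 16) ≈ 15.938)
Function('E')(w, r) = -5 (Function('E')(w, r) = Add(-7, 2) = -5)
Function('Z')(l, G) = Mul(Rational(255, 16), Pow(Add(G, l), -1)) (Function('Z')(l, G) = Mul(Rational(255, 16), Pow(Add(l, G), -1)) = Mul(Rational(255, 16), Pow(Add(G, l), -1)))
Add(Add(-32107, 18081), Function('Z')(Function('E')(-6, s), 28)) = Add(Add(-32107, 18081), Mul(Rational(255, 16), Pow(Add(28, -5), -1))) = Add(-14026, Mul(Rational(255, 16), Pow(23, -1))) = Add(-14026, Mul(Rational(255, 16), Rational(1, 23))) = Add(-14026, Rational(255, 368)) = Rational(-5161313, 368)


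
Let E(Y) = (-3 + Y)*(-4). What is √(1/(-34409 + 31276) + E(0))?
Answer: √117785135/3133 ≈ 3.4641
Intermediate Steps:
E(Y) = 12 - 4*Y
√(1/(-34409 + 31276) + E(0)) = √(1/(-34409 + 31276) + (12 - 4*0)) = √(1/(-3133) + (12 + 0)) = √(-1/3133 + 12) = √(37595/3133) = √117785135/3133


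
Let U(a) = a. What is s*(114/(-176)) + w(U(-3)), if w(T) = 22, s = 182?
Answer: -4219/44 ≈ -95.886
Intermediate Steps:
s*(114/(-176)) + w(U(-3)) = 182*(114/(-176)) + 22 = 182*(114*(-1/176)) + 22 = 182*(-57/88) + 22 = -5187/44 + 22 = -4219/44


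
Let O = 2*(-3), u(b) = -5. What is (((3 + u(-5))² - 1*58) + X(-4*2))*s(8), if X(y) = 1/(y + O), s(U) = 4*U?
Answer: -12112/7 ≈ -1730.3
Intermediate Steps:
O = -6
X(y) = 1/(-6 + y) (X(y) = 1/(y - 6) = 1/(-6 + y))
(((3 + u(-5))² - 1*58) + X(-4*2))*s(8) = (((3 - 5)² - 1*58) + 1/(-6 - 4*2))*(4*8) = (((-2)² - 58) + 1/(-6 - 8))*32 = ((4 - 58) + 1/(-14))*32 = (-54 - 1/14)*32 = -757/14*32 = -12112/7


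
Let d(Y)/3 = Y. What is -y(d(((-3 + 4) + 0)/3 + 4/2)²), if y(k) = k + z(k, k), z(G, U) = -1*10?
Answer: -39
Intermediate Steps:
z(G, U) = -10
d(Y) = 3*Y
y(k) = -10 + k (y(k) = k - 10 = -10 + k)
-y(d(((-3 + 4) + 0)/3 + 4/2)²) = -(-10 + (3*(((-3 + 4) + 0)/3 + 4/2))²) = -(-10 + (3*((1 + 0)*(⅓) + 4*(½)))²) = -(-10 + (3*(1*(⅓) + 2))²) = -(-10 + (3*(⅓ + 2))²) = -(-10 + (3*(7/3))²) = -(-10 + 7²) = -(-10 + 49) = -1*39 = -39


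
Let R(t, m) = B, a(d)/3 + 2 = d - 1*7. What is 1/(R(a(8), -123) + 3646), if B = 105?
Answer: 1/3751 ≈ 0.00026660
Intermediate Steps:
a(d) = -27 + 3*d (a(d) = -6 + 3*(d - 1*7) = -6 + 3*(d - 7) = -6 + 3*(-7 + d) = -6 + (-21 + 3*d) = -27 + 3*d)
R(t, m) = 105
1/(R(a(8), -123) + 3646) = 1/(105 + 3646) = 1/3751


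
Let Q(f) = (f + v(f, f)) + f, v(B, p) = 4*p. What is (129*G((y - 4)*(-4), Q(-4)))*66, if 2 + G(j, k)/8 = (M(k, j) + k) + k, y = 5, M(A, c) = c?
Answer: -3678048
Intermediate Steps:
Q(f) = 6*f (Q(f) = (f + 4*f) + f = 5*f + f = 6*f)
G(j, k) = -16 + 8*j + 16*k (G(j, k) = -16 + 8*((j + k) + k) = -16 + 8*(j + 2*k) = -16 + (8*j + 16*k) = -16 + 8*j + 16*k)
(129*G((y - 4)*(-4), Q(-4)))*66 = (129*(-16 + 8*((5 - 4)*(-4)) + 16*(6*(-4))))*66 = (129*(-16 + 8*(1*(-4)) + 16*(-24)))*66 = (129*(-16 + 8*(-4) - 384))*66 = (129*(-16 - 32 - 384))*66 = (129*(-432))*66 = -55728*66 = -3678048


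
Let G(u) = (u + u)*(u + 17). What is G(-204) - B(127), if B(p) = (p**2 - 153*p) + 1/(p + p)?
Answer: 20217891/254 ≈ 79598.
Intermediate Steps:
G(u) = 2*u*(17 + u) (G(u) = (2*u)*(17 + u) = 2*u*(17 + u))
B(p) = p**2 + 1/(2*p) - 153*p (B(p) = (p**2 - 153*p) + 1/(2*p) = p**2 + 1/(2*p) - 153*p)
G(-204) - B(127) = 2*(-204)*(17 - 204) - (127**2 + (1/2)/127 - 153*127) = 2*(-204)*(-187) - (16129 + (1/2)*(1/127) - 19431) = 76296 - (16129 + 1/254 - 19431) = 76296 - 1*(-838707/254) = 76296 + 838707/254 = 20217891/254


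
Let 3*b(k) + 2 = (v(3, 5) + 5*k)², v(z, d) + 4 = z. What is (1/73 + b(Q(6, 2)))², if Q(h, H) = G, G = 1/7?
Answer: 45091225/115154361 ≈ 0.39157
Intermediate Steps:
G = ⅐ ≈ 0.14286
v(z, d) = -4 + z
Q(h, H) = ⅐
b(k) = -⅔ + (-1 + 5*k)²/3 (b(k) = -⅔ + ((-4 + 3) + 5*k)²/3 = -⅔ + (-1 + 5*k)²/3)
(1/73 + b(Q(6, 2)))² = (1/73 + (-⅔ + (-1 + 5*(⅐))²/3))² = (1/73 + (-⅔ + (-1 + 5/7)²/3))² = (1/73 + (-⅔ + (-2/7)²/3))² = (1/73 + (-⅔ + (⅓)*(4/49)))² = (1/73 + (-⅔ + 4/147))² = (1/73 - 94/147)² = (-6715/10731)² = 45091225/115154361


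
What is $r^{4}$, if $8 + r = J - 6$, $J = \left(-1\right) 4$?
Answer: $104976$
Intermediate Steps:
$J = -4$
$r = -18$ ($r = -8 - 10 = -18$)
$r^{4} = \left(-18\right)^{4} = 104976$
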